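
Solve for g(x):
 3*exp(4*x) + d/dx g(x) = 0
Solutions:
 g(x) = C1 - 3*exp(4*x)/4


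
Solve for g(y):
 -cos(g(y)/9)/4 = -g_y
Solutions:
 -y/4 - 9*log(sin(g(y)/9) - 1)/2 + 9*log(sin(g(y)/9) + 1)/2 = C1


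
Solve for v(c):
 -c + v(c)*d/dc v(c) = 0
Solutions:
 v(c) = -sqrt(C1 + c^2)
 v(c) = sqrt(C1 + c^2)


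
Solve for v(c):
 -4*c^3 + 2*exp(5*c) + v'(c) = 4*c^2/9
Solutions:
 v(c) = C1 + c^4 + 4*c^3/27 - 2*exp(5*c)/5


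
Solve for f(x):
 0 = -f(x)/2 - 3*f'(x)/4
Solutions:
 f(x) = C1*exp(-2*x/3)


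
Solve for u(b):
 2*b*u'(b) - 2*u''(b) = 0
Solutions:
 u(b) = C1 + C2*erfi(sqrt(2)*b/2)


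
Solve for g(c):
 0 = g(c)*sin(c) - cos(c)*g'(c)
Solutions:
 g(c) = C1/cos(c)


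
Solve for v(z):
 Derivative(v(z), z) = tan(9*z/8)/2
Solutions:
 v(z) = C1 - 4*log(cos(9*z/8))/9


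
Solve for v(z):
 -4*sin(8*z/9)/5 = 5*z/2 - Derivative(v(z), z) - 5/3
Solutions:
 v(z) = C1 + 5*z^2/4 - 5*z/3 - 9*cos(8*z/9)/10


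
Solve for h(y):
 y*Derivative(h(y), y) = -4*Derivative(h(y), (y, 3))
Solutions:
 h(y) = C1 + Integral(C2*airyai(-2^(1/3)*y/2) + C3*airybi(-2^(1/3)*y/2), y)


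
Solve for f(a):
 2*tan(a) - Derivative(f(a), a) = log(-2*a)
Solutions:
 f(a) = C1 - a*log(-a) - a*log(2) + a - 2*log(cos(a))


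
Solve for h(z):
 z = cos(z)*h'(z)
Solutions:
 h(z) = C1 + Integral(z/cos(z), z)


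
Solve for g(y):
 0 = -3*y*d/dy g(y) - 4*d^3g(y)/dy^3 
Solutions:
 g(y) = C1 + Integral(C2*airyai(-6^(1/3)*y/2) + C3*airybi(-6^(1/3)*y/2), y)


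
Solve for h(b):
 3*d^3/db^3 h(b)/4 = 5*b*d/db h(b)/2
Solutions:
 h(b) = C1 + Integral(C2*airyai(10^(1/3)*3^(2/3)*b/3) + C3*airybi(10^(1/3)*3^(2/3)*b/3), b)


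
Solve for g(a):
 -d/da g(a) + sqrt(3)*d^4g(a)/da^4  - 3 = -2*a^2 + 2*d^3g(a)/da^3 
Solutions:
 g(a) = C1 + C2*exp(a*(-12^(1/3)*(9*sqrt(339) + 97*sqrt(3))^(1/3) - 8*18^(1/3)/(9*sqrt(339) + 97*sqrt(3))^(1/3) + 8*sqrt(3))/36)*sin(2^(1/3)*3^(1/6)*a*(-2^(1/3)*3^(2/3)*(9*sqrt(339) + 97*sqrt(3))^(1/3) + 24/(9*sqrt(339) + 97*sqrt(3))^(1/3))/36) + C3*exp(a*(-12^(1/3)*(9*sqrt(339) + 97*sqrt(3))^(1/3) - 8*18^(1/3)/(9*sqrt(339) + 97*sqrt(3))^(1/3) + 8*sqrt(3))/36)*cos(2^(1/3)*3^(1/6)*a*(-2^(1/3)*3^(2/3)*(9*sqrt(339) + 97*sqrt(3))^(1/3) + 24/(9*sqrt(339) + 97*sqrt(3))^(1/3))/36) + C4*exp(a*(8*18^(1/3)/(9*sqrt(339) + 97*sqrt(3))^(1/3) + 4*sqrt(3) + 12^(1/3)*(9*sqrt(339) + 97*sqrt(3))^(1/3))/18) + 2*a^3/3 - 11*a


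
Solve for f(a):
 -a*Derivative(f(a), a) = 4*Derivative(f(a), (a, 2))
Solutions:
 f(a) = C1 + C2*erf(sqrt(2)*a/4)


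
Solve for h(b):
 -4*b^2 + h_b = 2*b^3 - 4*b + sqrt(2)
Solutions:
 h(b) = C1 + b^4/2 + 4*b^3/3 - 2*b^2 + sqrt(2)*b


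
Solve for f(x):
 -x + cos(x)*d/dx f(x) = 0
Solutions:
 f(x) = C1 + Integral(x/cos(x), x)


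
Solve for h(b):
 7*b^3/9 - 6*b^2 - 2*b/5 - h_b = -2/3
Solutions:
 h(b) = C1 + 7*b^4/36 - 2*b^3 - b^2/5 + 2*b/3


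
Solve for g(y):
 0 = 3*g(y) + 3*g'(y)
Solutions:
 g(y) = C1*exp(-y)


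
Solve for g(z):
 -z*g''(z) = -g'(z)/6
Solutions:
 g(z) = C1 + C2*z^(7/6)


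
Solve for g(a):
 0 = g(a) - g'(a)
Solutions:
 g(a) = C1*exp(a)


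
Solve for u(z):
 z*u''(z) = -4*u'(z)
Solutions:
 u(z) = C1 + C2/z^3


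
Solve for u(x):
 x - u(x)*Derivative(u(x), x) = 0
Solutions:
 u(x) = -sqrt(C1 + x^2)
 u(x) = sqrt(C1 + x^2)


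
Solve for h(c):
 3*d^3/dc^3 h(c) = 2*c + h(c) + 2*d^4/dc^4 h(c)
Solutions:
 h(c) = C1*exp(c*(-(3*sqrt(417) + 64)^(1/3) - 7/(3*sqrt(417) + 64)^(1/3) + 2)/12)*sin(sqrt(3)*c*(-(3*sqrt(417) + 64)^(1/3) + 7/(3*sqrt(417) + 64)^(1/3))/12) + C2*exp(c*(-(3*sqrt(417) + 64)^(1/3) - 7/(3*sqrt(417) + 64)^(1/3) + 2)/12)*cos(sqrt(3)*c*(-(3*sqrt(417) + 64)^(1/3) + 7/(3*sqrt(417) + 64)^(1/3))/12) + C3*exp(c) + C4*exp(c*(1 + 7/(3*sqrt(417) + 64)^(1/3) + (3*sqrt(417) + 64)^(1/3))/6) - 2*c


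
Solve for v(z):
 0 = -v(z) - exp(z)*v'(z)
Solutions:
 v(z) = C1*exp(exp(-z))


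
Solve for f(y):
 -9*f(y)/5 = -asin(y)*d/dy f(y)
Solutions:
 f(y) = C1*exp(9*Integral(1/asin(y), y)/5)


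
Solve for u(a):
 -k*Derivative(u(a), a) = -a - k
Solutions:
 u(a) = C1 + a^2/(2*k) + a


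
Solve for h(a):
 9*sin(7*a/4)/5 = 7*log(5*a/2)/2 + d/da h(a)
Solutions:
 h(a) = C1 - 7*a*log(a)/2 - 4*a*log(5) + a*log(10)/2 + 3*a*log(2) + 7*a/2 - 36*cos(7*a/4)/35


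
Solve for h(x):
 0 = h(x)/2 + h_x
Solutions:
 h(x) = C1*exp(-x/2)


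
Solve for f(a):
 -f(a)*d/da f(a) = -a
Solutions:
 f(a) = -sqrt(C1 + a^2)
 f(a) = sqrt(C1 + a^2)


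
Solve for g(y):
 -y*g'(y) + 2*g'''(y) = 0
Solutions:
 g(y) = C1 + Integral(C2*airyai(2^(2/3)*y/2) + C3*airybi(2^(2/3)*y/2), y)


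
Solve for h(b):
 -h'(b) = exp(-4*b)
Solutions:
 h(b) = C1 + exp(-4*b)/4


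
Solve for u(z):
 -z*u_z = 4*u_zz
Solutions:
 u(z) = C1 + C2*erf(sqrt(2)*z/4)


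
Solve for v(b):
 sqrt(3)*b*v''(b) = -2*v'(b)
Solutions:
 v(b) = C1 + C2*b^(1 - 2*sqrt(3)/3)


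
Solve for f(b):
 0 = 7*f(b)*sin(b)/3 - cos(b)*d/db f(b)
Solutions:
 f(b) = C1/cos(b)^(7/3)


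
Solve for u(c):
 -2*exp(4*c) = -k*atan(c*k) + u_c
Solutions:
 u(c) = C1 + k*Piecewise((c*atan(c*k) - log(c^2*k^2 + 1)/(2*k), Ne(k, 0)), (0, True)) - exp(4*c)/2


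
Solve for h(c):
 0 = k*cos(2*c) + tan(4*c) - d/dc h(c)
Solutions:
 h(c) = C1 + k*sin(2*c)/2 - log(cos(4*c))/4


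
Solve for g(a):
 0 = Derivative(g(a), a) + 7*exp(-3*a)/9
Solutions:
 g(a) = C1 + 7*exp(-3*a)/27


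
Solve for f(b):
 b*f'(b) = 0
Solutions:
 f(b) = C1


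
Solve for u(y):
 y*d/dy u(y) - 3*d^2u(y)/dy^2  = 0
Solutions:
 u(y) = C1 + C2*erfi(sqrt(6)*y/6)


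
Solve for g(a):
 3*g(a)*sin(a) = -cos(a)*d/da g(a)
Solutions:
 g(a) = C1*cos(a)^3


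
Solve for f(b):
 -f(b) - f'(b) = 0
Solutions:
 f(b) = C1*exp(-b)


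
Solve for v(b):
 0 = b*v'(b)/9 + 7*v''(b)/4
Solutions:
 v(b) = C1 + C2*erf(sqrt(14)*b/21)


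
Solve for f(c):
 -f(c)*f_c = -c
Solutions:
 f(c) = -sqrt(C1 + c^2)
 f(c) = sqrt(C1 + c^2)


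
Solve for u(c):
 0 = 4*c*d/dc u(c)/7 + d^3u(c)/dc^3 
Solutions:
 u(c) = C1 + Integral(C2*airyai(-14^(2/3)*c/7) + C3*airybi(-14^(2/3)*c/7), c)


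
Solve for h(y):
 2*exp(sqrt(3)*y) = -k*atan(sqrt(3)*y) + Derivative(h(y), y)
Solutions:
 h(y) = C1 + k*(y*atan(sqrt(3)*y) - sqrt(3)*log(3*y^2 + 1)/6) + 2*sqrt(3)*exp(sqrt(3)*y)/3


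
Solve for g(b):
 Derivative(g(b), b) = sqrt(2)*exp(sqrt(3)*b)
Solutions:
 g(b) = C1 + sqrt(6)*exp(sqrt(3)*b)/3


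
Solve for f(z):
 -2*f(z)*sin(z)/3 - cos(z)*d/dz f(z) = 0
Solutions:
 f(z) = C1*cos(z)^(2/3)


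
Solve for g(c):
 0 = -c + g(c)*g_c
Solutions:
 g(c) = -sqrt(C1 + c^2)
 g(c) = sqrt(C1 + c^2)


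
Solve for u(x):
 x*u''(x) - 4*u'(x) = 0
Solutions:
 u(x) = C1 + C2*x^5


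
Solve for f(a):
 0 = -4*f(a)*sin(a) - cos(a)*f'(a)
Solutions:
 f(a) = C1*cos(a)^4


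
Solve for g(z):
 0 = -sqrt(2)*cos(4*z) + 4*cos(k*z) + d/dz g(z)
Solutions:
 g(z) = C1 + sqrt(2)*sin(4*z)/4 - 4*sin(k*z)/k


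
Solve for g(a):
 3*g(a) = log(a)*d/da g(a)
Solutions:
 g(a) = C1*exp(3*li(a))


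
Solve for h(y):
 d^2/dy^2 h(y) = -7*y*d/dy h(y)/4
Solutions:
 h(y) = C1 + C2*erf(sqrt(14)*y/4)


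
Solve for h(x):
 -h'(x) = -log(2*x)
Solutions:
 h(x) = C1 + x*log(x) - x + x*log(2)


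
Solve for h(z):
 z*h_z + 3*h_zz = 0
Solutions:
 h(z) = C1 + C2*erf(sqrt(6)*z/6)


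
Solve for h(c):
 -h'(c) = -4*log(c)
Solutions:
 h(c) = C1 + 4*c*log(c) - 4*c


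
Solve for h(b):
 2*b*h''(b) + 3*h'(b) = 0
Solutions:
 h(b) = C1 + C2/sqrt(b)


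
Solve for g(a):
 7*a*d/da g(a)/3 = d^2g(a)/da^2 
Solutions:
 g(a) = C1 + C2*erfi(sqrt(42)*a/6)


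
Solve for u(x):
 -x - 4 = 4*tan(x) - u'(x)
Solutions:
 u(x) = C1 + x^2/2 + 4*x - 4*log(cos(x))


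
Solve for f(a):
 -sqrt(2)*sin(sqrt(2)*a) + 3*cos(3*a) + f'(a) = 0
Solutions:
 f(a) = C1 - sin(3*a) - cos(sqrt(2)*a)


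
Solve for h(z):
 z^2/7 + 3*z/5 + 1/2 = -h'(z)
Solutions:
 h(z) = C1 - z^3/21 - 3*z^2/10 - z/2


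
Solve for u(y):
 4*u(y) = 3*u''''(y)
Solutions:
 u(y) = C1*exp(-sqrt(2)*3^(3/4)*y/3) + C2*exp(sqrt(2)*3^(3/4)*y/3) + C3*sin(sqrt(2)*3^(3/4)*y/3) + C4*cos(sqrt(2)*3^(3/4)*y/3)


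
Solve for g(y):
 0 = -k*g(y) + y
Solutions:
 g(y) = y/k


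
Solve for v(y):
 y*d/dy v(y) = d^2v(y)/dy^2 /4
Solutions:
 v(y) = C1 + C2*erfi(sqrt(2)*y)


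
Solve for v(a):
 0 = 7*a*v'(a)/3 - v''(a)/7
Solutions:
 v(a) = C1 + C2*erfi(7*sqrt(6)*a/6)


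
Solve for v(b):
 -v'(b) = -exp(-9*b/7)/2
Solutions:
 v(b) = C1 - 7*exp(-9*b/7)/18


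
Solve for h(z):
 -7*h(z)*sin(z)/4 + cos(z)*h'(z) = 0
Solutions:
 h(z) = C1/cos(z)^(7/4)


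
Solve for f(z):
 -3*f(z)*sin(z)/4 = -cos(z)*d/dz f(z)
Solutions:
 f(z) = C1/cos(z)^(3/4)


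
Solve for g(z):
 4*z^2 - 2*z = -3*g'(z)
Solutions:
 g(z) = C1 - 4*z^3/9 + z^2/3


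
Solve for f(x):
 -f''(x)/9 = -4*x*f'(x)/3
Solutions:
 f(x) = C1 + C2*erfi(sqrt(6)*x)


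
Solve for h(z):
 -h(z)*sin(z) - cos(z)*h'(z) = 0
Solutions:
 h(z) = C1*cos(z)


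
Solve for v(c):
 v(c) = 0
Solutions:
 v(c) = 0


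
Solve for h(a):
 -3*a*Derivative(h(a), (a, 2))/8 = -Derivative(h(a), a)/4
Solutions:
 h(a) = C1 + C2*a^(5/3)


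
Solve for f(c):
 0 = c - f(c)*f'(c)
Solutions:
 f(c) = -sqrt(C1 + c^2)
 f(c) = sqrt(C1 + c^2)


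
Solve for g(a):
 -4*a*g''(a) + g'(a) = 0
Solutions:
 g(a) = C1 + C2*a^(5/4)


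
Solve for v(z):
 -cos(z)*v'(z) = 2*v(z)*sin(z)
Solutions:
 v(z) = C1*cos(z)^2


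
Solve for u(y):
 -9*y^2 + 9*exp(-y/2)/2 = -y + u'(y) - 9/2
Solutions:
 u(y) = C1 - 3*y^3 + y^2/2 + 9*y/2 - 9*exp(-y/2)


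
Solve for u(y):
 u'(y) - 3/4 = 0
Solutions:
 u(y) = C1 + 3*y/4


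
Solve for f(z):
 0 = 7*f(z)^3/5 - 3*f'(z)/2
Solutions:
 f(z) = -sqrt(30)*sqrt(-1/(C1 + 14*z))/2
 f(z) = sqrt(30)*sqrt(-1/(C1 + 14*z))/2


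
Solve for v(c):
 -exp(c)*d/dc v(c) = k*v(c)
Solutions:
 v(c) = C1*exp(k*exp(-c))


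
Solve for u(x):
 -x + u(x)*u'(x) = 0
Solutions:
 u(x) = -sqrt(C1 + x^2)
 u(x) = sqrt(C1 + x^2)


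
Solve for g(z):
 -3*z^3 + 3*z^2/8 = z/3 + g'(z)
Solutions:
 g(z) = C1 - 3*z^4/4 + z^3/8 - z^2/6


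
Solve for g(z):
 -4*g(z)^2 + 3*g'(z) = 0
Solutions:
 g(z) = -3/(C1 + 4*z)


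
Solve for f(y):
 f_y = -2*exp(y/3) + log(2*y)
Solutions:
 f(y) = C1 + y*log(y) + y*(-1 + log(2)) - 6*exp(y/3)


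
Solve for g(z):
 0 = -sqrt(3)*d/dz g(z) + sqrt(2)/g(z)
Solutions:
 g(z) = -sqrt(C1 + 6*sqrt(6)*z)/3
 g(z) = sqrt(C1 + 6*sqrt(6)*z)/3


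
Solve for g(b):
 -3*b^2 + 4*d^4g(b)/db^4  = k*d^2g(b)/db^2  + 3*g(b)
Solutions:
 g(b) = C1*exp(-sqrt(2)*b*sqrt(k - sqrt(k^2 + 48))/4) + C2*exp(sqrt(2)*b*sqrt(k - sqrt(k^2 + 48))/4) + C3*exp(-sqrt(2)*b*sqrt(k + sqrt(k^2 + 48))/4) + C4*exp(sqrt(2)*b*sqrt(k + sqrt(k^2 + 48))/4) - b^2 + 2*k/3


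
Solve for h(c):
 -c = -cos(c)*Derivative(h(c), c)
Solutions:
 h(c) = C1 + Integral(c/cos(c), c)


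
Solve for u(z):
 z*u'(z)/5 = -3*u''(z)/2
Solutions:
 u(z) = C1 + C2*erf(sqrt(15)*z/15)


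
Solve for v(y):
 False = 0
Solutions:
 v(y) = C1 + 9*y*asin(8*y/7) + zoo*y + 9*sqrt(49 - 64*y^2)/8


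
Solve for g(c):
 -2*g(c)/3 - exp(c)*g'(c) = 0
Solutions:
 g(c) = C1*exp(2*exp(-c)/3)


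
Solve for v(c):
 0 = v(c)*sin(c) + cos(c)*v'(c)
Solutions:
 v(c) = C1*cos(c)


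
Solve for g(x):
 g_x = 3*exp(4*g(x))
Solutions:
 g(x) = log(-(-1/(C1 + 12*x))^(1/4))
 g(x) = log(-1/(C1 + 12*x))/4
 g(x) = log(-I*(-1/(C1 + 12*x))^(1/4))
 g(x) = log(I*(-1/(C1 + 12*x))^(1/4))


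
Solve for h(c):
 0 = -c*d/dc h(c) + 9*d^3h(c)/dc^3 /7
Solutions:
 h(c) = C1 + Integral(C2*airyai(21^(1/3)*c/3) + C3*airybi(21^(1/3)*c/3), c)


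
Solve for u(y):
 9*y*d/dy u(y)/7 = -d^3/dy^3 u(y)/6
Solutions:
 u(y) = C1 + Integral(C2*airyai(-3*2^(1/3)*7^(2/3)*y/7) + C3*airybi(-3*2^(1/3)*7^(2/3)*y/7), y)


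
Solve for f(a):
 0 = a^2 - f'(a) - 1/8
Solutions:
 f(a) = C1 + a^3/3 - a/8


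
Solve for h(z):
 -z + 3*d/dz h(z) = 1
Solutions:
 h(z) = C1 + z^2/6 + z/3


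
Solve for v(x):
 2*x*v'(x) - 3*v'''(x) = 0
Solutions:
 v(x) = C1 + Integral(C2*airyai(2^(1/3)*3^(2/3)*x/3) + C3*airybi(2^(1/3)*3^(2/3)*x/3), x)


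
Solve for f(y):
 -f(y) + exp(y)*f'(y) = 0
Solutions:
 f(y) = C1*exp(-exp(-y))


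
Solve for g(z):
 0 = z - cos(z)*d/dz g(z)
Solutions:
 g(z) = C1 + Integral(z/cos(z), z)


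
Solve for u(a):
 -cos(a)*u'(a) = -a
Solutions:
 u(a) = C1 + Integral(a/cos(a), a)


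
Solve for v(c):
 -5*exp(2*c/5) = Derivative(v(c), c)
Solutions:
 v(c) = C1 - 25*exp(2*c/5)/2


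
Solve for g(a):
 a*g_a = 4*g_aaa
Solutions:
 g(a) = C1 + Integral(C2*airyai(2^(1/3)*a/2) + C3*airybi(2^(1/3)*a/2), a)


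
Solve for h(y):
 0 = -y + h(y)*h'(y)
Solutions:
 h(y) = -sqrt(C1 + y^2)
 h(y) = sqrt(C1 + y^2)


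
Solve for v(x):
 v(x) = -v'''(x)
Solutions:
 v(x) = C3*exp(-x) + (C1*sin(sqrt(3)*x/2) + C2*cos(sqrt(3)*x/2))*exp(x/2)


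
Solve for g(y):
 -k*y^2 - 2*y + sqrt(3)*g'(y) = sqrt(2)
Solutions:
 g(y) = C1 + sqrt(3)*k*y^3/9 + sqrt(3)*y^2/3 + sqrt(6)*y/3


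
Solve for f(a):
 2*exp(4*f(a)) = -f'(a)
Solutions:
 f(a) = log(-I*(1/(C1 + 8*a))^(1/4))
 f(a) = log(I*(1/(C1 + 8*a))^(1/4))
 f(a) = log(-(1/(C1 + 8*a))^(1/4))
 f(a) = log(1/(C1 + 8*a))/4


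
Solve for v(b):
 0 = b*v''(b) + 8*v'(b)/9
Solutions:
 v(b) = C1 + C2*b^(1/9)


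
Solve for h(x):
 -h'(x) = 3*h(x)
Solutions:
 h(x) = C1*exp(-3*x)


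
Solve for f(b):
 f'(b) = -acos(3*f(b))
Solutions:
 Integral(1/acos(3*_y), (_y, f(b))) = C1 - b


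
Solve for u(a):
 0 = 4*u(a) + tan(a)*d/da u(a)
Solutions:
 u(a) = C1/sin(a)^4


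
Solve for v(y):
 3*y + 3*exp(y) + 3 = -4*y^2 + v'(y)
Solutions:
 v(y) = C1 + 4*y^3/3 + 3*y^2/2 + 3*y + 3*exp(y)


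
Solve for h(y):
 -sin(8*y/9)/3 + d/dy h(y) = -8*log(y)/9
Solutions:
 h(y) = C1 - 8*y*log(y)/9 + 8*y/9 - 3*cos(8*y/9)/8


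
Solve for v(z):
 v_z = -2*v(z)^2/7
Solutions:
 v(z) = 7/(C1 + 2*z)


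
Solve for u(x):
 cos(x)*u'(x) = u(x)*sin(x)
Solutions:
 u(x) = C1/cos(x)


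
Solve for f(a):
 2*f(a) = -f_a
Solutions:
 f(a) = C1*exp(-2*a)


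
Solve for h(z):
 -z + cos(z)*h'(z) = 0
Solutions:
 h(z) = C1 + Integral(z/cos(z), z)


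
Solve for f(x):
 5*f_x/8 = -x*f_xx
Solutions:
 f(x) = C1 + C2*x^(3/8)


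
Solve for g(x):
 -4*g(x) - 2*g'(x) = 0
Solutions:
 g(x) = C1*exp(-2*x)


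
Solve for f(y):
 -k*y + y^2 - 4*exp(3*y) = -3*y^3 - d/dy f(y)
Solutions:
 f(y) = C1 + k*y^2/2 - 3*y^4/4 - y^3/3 + 4*exp(3*y)/3


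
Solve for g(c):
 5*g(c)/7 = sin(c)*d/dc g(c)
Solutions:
 g(c) = C1*(cos(c) - 1)^(5/14)/(cos(c) + 1)^(5/14)


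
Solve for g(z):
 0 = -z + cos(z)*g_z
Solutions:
 g(z) = C1 + Integral(z/cos(z), z)


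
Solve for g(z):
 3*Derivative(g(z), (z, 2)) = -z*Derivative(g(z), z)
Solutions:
 g(z) = C1 + C2*erf(sqrt(6)*z/6)


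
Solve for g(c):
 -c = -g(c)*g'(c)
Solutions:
 g(c) = -sqrt(C1 + c^2)
 g(c) = sqrt(C1 + c^2)


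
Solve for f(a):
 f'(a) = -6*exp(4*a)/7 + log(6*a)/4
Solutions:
 f(a) = C1 + a*log(a)/4 + a*(-1 + log(6))/4 - 3*exp(4*a)/14


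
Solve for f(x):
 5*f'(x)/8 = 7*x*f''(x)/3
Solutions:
 f(x) = C1 + C2*x^(71/56)


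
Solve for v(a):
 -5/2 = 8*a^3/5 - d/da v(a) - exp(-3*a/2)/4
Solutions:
 v(a) = C1 + 2*a^4/5 + 5*a/2 + exp(-3*a/2)/6


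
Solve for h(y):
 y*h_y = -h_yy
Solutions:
 h(y) = C1 + C2*erf(sqrt(2)*y/2)


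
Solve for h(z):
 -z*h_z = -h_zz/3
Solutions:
 h(z) = C1 + C2*erfi(sqrt(6)*z/2)


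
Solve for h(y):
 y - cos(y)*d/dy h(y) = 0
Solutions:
 h(y) = C1 + Integral(y/cos(y), y)


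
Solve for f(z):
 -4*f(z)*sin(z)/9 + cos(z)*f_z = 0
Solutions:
 f(z) = C1/cos(z)^(4/9)


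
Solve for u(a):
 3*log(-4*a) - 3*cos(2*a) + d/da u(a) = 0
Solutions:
 u(a) = C1 - 3*a*log(-a) - 6*a*log(2) + 3*a + 3*sin(2*a)/2


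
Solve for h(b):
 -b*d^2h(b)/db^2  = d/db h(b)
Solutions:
 h(b) = C1 + C2*log(b)


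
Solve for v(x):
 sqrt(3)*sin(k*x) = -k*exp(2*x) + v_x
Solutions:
 v(x) = C1 + k*exp(2*x)/2 - sqrt(3)*cos(k*x)/k


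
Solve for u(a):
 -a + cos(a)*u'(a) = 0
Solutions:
 u(a) = C1 + Integral(a/cos(a), a)


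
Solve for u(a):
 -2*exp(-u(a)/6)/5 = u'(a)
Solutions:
 u(a) = 6*log(C1 - a/15)


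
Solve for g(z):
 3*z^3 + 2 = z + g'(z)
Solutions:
 g(z) = C1 + 3*z^4/4 - z^2/2 + 2*z


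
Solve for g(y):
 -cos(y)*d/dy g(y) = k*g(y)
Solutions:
 g(y) = C1*exp(k*(log(sin(y) - 1) - log(sin(y) + 1))/2)


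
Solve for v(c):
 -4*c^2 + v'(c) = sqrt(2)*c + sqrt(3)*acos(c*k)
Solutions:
 v(c) = C1 + 4*c^3/3 + sqrt(2)*c^2/2 + sqrt(3)*Piecewise((c*acos(c*k) - sqrt(-c^2*k^2 + 1)/k, Ne(k, 0)), (pi*c/2, True))


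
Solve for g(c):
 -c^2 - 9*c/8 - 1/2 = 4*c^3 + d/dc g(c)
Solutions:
 g(c) = C1 - c^4 - c^3/3 - 9*c^2/16 - c/2


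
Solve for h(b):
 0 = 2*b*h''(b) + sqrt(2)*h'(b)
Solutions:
 h(b) = C1 + C2*b^(1 - sqrt(2)/2)


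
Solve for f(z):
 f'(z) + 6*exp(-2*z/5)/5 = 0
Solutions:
 f(z) = C1 + 3*exp(-2*z/5)


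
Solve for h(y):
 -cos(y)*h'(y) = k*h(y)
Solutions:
 h(y) = C1*exp(k*(log(sin(y) - 1) - log(sin(y) + 1))/2)


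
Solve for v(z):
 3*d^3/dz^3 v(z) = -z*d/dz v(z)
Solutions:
 v(z) = C1 + Integral(C2*airyai(-3^(2/3)*z/3) + C3*airybi(-3^(2/3)*z/3), z)


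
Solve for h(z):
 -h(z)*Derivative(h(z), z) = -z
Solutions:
 h(z) = -sqrt(C1 + z^2)
 h(z) = sqrt(C1 + z^2)


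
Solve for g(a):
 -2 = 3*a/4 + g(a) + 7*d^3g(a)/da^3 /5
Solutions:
 g(a) = C3*exp(-5^(1/3)*7^(2/3)*a/7) - 3*a/4 + (C1*sin(sqrt(3)*5^(1/3)*7^(2/3)*a/14) + C2*cos(sqrt(3)*5^(1/3)*7^(2/3)*a/14))*exp(5^(1/3)*7^(2/3)*a/14) - 2


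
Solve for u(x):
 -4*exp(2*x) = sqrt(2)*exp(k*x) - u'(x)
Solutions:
 u(x) = C1 + 2*exp(2*x) + sqrt(2)*exp(k*x)/k


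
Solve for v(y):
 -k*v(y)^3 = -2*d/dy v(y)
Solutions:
 v(y) = -sqrt(-1/(C1 + k*y))
 v(y) = sqrt(-1/(C1 + k*y))


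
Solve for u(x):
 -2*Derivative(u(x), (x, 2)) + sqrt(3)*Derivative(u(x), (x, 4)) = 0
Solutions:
 u(x) = C1 + C2*x + C3*exp(-sqrt(2)*3^(3/4)*x/3) + C4*exp(sqrt(2)*3^(3/4)*x/3)


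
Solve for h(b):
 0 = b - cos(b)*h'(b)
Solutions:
 h(b) = C1 + Integral(b/cos(b), b)


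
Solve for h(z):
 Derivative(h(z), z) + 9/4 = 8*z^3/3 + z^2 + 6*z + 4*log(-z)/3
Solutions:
 h(z) = C1 + 2*z^4/3 + z^3/3 + 3*z^2 + 4*z*log(-z)/3 - 43*z/12


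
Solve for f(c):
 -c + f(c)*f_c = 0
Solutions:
 f(c) = -sqrt(C1 + c^2)
 f(c) = sqrt(C1 + c^2)


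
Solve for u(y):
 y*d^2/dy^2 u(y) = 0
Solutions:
 u(y) = C1 + C2*y


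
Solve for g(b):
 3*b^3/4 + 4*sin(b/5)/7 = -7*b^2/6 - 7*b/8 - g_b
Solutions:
 g(b) = C1 - 3*b^4/16 - 7*b^3/18 - 7*b^2/16 + 20*cos(b/5)/7


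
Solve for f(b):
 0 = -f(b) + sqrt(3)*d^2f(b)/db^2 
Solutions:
 f(b) = C1*exp(-3^(3/4)*b/3) + C2*exp(3^(3/4)*b/3)


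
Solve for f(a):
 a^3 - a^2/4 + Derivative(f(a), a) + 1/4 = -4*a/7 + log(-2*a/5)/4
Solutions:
 f(a) = C1 - a^4/4 + a^3/12 - 2*a^2/7 + a*log(-a)/4 + a*(-2 - log(5) + log(2))/4


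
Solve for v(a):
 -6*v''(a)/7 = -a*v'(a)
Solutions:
 v(a) = C1 + C2*erfi(sqrt(21)*a/6)


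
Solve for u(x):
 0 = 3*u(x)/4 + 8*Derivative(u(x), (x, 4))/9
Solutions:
 u(x) = (C1*sin(2^(1/4)*3^(3/4)*x/4) + C2*cos(2^(1/4)*3^(3/4)*x/4))*exp(-2^(1/4)*3^(3/4)*x/4) + (C3*sin(2^(1/4)*3^(3/4)*x/4) + C4*cos(2^(1/4)*3^(3/4)*x/4))*exp(2^(1/4)*3^(3/4)*x/4)


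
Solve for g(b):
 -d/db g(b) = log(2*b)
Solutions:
 g(b) = C1 - b*log(b) - b*log(2) + b


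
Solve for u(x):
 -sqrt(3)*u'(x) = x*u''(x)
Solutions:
 u(x) = C1 + C2*x^(1 - sqrt(3))


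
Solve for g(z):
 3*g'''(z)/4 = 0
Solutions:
 g(z) = C1 + C2*z + C3*z^2


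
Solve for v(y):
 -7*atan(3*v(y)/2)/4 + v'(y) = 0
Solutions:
 Integral(1/atan(3*_y/2), (_y, v(y))) = C1 + 7*y/4


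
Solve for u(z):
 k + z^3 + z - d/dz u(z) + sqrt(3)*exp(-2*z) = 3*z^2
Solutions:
 u(z) = C1 + k*z + z^4/4 - z^3 + z^2/2 - sqrt(3)*exp(-2*z)/2


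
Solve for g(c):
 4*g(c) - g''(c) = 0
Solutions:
 g(c) = C1*exp(-2*c) + C2*exp(2*c)


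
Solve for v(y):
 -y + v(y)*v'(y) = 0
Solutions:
 v(y) = -sqrt(C1 + y^2)
 v(y) = sqrt(C1 + y^2)


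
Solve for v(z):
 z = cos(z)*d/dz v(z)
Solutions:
 v(z) = C1 + Integral(z/cos(z), z)


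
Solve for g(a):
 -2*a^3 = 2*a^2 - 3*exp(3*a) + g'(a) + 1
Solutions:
 g(a) = C1 - a^4/2 - 2*a^3/3 - a + exp(3*a)


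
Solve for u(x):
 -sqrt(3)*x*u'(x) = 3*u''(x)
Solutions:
 u(x) = C1 + C2*erf(sqrt(2)*3^(3/4)*x/6)


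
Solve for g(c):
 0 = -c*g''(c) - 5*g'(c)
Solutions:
 g(c) = C1 + C2/c^4


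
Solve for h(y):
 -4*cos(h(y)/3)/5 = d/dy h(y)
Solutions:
 4*y/5 - 3*log(sin(h(y)/3) - 1)/2 + 3*log(sin(h(y)/3) + 1)/2 = C1


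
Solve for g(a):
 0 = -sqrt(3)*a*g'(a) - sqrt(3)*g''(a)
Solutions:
 g(a) = C1 + C2*erf(sqrt(2)*a/2)


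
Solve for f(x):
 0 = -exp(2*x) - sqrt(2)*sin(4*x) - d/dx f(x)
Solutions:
 f(x) = C1 - exp(2*x)/2 + sqrt(2)*cos(4*x)/4


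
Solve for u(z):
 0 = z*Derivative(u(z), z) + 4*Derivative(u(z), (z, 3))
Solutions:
 u(z) = C1 + Integral(C2*airyai(-2^(1/3)*z/2) + C3*airybi(-2^(1/3)*z/2), z)


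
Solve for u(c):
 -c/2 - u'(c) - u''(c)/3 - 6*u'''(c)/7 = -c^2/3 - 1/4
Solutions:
 u(c) = C1 + c^3/9 - 13*c^2/36 - 61*c/756 + (C2*sin(sqrt(1463)*c/36) + C3*cos(sqrt(1463)*c/36))*exp(-7*c/36)


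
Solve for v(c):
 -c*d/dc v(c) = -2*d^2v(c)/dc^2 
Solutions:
 v(c) = C1 + C2*erfi(c/2)


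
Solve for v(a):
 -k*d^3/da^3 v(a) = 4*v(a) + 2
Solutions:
 v(a) = C1*exp(2^(2/3)*a*(-1/k)^(1/3)) + C2*exp(2^(2/3)*a*(-1/k)^(1/3)*(-1 + sqrt(3)*I)/2) + C3*exp(-2^(2/3)*a*(-1/k)^(1/3)*(1 + sqrt(3)*I)/2) - 1/2


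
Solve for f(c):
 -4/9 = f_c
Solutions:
 f(c) = C1 - 4*c/9


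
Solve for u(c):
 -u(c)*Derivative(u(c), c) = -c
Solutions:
 u(c) = -sqrt(C1 + c^2)
 u(c) = sqrt(C1 + c^2)


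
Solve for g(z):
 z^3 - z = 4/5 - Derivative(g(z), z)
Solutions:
 g(z) = C1 - z^4/4 + z^2/2 + 4*z/5


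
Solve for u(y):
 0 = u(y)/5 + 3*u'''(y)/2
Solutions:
 u(y) = C3*exp(-15^(2/3)*2^(1/3)*y/15) + (C1*sin(2^(1/3)*3^(1/6)*5^(2/3)*y/10) + C2*cos(2^(1/3)*3^(1/6)*5^(2/3)*y/10))*exp(15^(2/3)*2^(1/3)*y/30)


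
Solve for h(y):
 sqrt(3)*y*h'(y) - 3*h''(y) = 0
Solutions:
 h(y) = C1 + C2*erfi(sqrt(2)*3^(3/4)*y/6)


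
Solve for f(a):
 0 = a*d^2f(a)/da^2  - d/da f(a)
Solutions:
 f(a) = C1 + C2*a^2


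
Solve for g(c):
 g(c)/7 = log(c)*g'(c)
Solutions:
 g(c) = C1*exp(li(c)/7)


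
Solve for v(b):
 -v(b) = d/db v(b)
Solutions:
 v(b) = C1*exp(-b)


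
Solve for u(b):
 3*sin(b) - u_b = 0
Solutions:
 u(b) = C1 - 3*cos(b)


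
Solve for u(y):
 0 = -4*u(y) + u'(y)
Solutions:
 u(y) = C1*exp(4*y)


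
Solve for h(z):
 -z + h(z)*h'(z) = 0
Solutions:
 h(z) = -sqrt(C1 + z^2)
 h(z) = sqrt(C1 + z^2)


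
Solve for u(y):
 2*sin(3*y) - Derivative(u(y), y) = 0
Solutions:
 u(y) = C1 - 2*cos(3*y)/3


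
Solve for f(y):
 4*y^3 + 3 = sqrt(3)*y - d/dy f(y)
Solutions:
 f(y) = C1 - y^4 + sqrt(3)*y^2/2 - 3*y


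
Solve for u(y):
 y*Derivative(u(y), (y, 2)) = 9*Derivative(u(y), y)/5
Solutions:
 u(y) = C1 + C2*y^(14/5)


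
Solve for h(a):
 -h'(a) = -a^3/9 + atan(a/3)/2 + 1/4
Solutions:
 h(a) = C1 + a^4/36 - a*atan(a/3)/2 - a/4 + 3*log(a^2 + 9)/4


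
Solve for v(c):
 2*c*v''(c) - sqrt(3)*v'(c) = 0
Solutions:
 v(c) = C1 + C2*c^(sqrt(3)/2 + 1)


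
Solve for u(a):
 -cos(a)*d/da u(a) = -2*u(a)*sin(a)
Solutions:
 u(a) = C1/cos(a)^2


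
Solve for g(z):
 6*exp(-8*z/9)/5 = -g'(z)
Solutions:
 g(z) = C1 + 27*exp(-8*z/9)/20


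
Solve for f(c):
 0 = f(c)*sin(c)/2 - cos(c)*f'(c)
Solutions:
 f(c) = C1/sqrt(cos(c))


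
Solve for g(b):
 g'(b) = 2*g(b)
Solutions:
 g(b) = C1*exp(2*b)


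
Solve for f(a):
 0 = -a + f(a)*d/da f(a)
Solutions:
 f(a) = -sqrt(C1 + a^2)
 f(a) = sqrt(C1 + a^2)


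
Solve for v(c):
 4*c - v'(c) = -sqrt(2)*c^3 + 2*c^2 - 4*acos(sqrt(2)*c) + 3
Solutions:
 v(c) = C1 + sqrt(2)*c^4/4 - 2*c^3/3 + 2*c^2 + 4*c*acos(sqrt(2)*c) - 3*c - 2*sqrt(2)*sqrt(1 - 2*c^2)


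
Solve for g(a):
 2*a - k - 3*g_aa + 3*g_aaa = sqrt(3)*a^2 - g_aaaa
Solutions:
 g(a) = C1 + C2*a + C3*exp(a*(-3 + sqrt(21))/2) + C4*exp(-a*(3 + sqrt(21))/2) - sqrt(3)*a^4/36 + a^3*(1 - sqrt(3))/9 + a^2*(-3*k - 8*sqrt(3) + 6)/18


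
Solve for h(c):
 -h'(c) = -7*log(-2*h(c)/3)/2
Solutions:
 -2*Integral(1/(log(-_y) - log(3) + log(2)), (_y, h(c)))/7 = C1 - c


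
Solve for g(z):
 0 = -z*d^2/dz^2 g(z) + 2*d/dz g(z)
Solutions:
 g(z) = C1 + C2*z^3


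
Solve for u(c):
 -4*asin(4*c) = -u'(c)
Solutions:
 u(c) = C1 + 4*c*asin(4*c) + sqrt(1 - 16*c^2)


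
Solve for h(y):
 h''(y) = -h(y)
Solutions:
 h(y) = C1*sin(y) + C2*cos(y)


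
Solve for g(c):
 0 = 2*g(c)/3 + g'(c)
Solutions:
 g(c) = C1*exp(-2*c/3)


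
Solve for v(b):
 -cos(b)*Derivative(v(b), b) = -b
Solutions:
 v(b) = C1 + Integral(b/cos(b), b)


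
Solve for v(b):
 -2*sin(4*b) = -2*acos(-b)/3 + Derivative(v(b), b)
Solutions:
 v(b) = C1 + 2*b*acos(-b)/3 + 2*sqrt(1 - b^2)/3 + cos(4*b)/2


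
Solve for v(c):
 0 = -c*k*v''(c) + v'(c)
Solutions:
 v(c) = C1 + c^(((re(k) + 1)*re(k) + im(k)^2)/(re(k)^2 + im(k)^2))*(C2*sin(log(c)*Abs(im(k))/(re(k)^2 + im(k)^2)) + C3*cos(log(c)*im(k)/(re(k)^2 + im(k)^2)))


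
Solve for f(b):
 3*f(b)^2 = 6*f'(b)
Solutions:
 f(b) = -2/(C1 + b)


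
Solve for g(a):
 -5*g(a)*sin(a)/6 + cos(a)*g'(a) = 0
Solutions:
 g(a) = C1/cos(a)^(5/6)


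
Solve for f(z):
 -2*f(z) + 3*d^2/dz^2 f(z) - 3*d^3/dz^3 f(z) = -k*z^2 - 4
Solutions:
 f(z) = C1*exp(z*((3*sqrt(7) + 8)^(-1/3) + 2 + (3*sqrt(7) + 8)^(1/3))/6)*sin(sqrt(3)*z*(-(3*sqrt(7) + 8)^(1/3) + (3*sqrt(7) + 8)^(-1/3))/6) + C2*exp(z*((3*sqrt(7) + 8)^(-1/3) + 2 + (3*sqrt(7) + 8)^(1/3))/6)*cos(sqrt(3)*z*(-(3*sqrt(7) + 8)^(1/3) + (3*sqrt(7) + 8)^(-1/3))/6) + C3*exp(z*(-(3*sqrt(7) + 8)^(1/3) - 1/(3*sqrt(7) + 8)^(1/3) + 1)/3) + k*z^2/2 + 3*k/2 + 2


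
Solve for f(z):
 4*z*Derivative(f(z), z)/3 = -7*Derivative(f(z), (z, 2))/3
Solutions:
 f(z) = C1 + C2*erf(sqrt(14)*z/7)


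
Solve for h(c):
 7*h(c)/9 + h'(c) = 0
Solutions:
 h(c) = C1*exp(-7*c/9)


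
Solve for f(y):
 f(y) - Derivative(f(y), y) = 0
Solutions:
 f(y) = C1*exp(y)


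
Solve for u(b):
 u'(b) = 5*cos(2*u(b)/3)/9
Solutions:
 -5*b/9 - 3*log(sin(2*u(b)/3) - 1)/4 + 3*log(sin(2*u(b)/3) + 1)/4 = C1


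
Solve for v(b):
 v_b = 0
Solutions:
 v(b) = C1


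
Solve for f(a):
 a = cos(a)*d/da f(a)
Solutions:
 f(a) = C1 + Integral(a/cos(a), a)


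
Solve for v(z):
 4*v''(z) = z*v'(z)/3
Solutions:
 v(z) = C1 + C2*erfi(sqrt(6)*z/12)


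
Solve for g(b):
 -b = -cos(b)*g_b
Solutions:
 g(b) = C1 + Integral(b/cos(b), b)


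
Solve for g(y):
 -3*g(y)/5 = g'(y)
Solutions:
 g(y) = C1*exp(-3*y/5)


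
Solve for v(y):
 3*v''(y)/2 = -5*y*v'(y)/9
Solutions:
 v(y) = C1 + C2*erf(sqrt(15)*y/9)


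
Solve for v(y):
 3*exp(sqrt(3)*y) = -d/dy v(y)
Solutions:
 v(y) = C1 - sqrt(3)*exp(sqrt(3)*y)


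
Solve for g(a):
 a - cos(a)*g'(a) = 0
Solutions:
 g(a) = C1 + Integral(a/cos(a), a)


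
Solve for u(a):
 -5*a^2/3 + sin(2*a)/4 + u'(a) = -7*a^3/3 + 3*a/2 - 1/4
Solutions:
 u(a) = C1 - 7*a^4/12 + 5*a^3/9 + 3*a^2/4 - a/4 + cos(2*a)/8


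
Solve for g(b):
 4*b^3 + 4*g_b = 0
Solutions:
 g(b) = C1 - b^4/4


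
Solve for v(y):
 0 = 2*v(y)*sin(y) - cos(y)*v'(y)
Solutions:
 v(y) = C1/cos(y)^2


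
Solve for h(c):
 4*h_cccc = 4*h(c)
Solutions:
 h(c) = C1*exp(-c) + C2*exp(c) + C3*sin(c) + C4*cos(c)


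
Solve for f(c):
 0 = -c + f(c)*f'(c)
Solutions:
 f(c) = -sqrt(C1 + c^2)
 f(c) = sqrt(C1 + c^2)


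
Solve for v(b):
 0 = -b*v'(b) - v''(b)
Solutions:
 v(b) = C1 + C2*erf(sqrt(2)*b/2)


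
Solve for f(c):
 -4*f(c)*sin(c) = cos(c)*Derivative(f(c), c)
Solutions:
 f(c) = C1*cos(c)^4


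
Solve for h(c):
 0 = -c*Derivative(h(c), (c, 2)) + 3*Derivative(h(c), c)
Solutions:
 h(c) = C1 + C2*c^4


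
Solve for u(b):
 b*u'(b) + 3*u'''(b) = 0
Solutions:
 u(b) = C1 + Integral(C2*airyai(-3^(2/3)*b/3) + C3*airybi(-3^(2/3)*b/3), b)


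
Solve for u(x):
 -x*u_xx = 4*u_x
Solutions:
 u(x) = C1 + C2/x^3


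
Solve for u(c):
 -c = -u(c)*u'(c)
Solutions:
 u(c) = -sqrt(C1 + c^2)
 u(c) = sqrt(C1 + c^2)


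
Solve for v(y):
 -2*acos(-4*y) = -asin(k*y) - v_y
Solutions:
 v(y) = C1 + 2*y*acos(-4*y) + sqrt(1 - 16*y^2)/2 - Piecewise((y*asin(k*y) + sqrt(-k^2*y^2 + 1)/k, Ne(k, 0)), (0, True))


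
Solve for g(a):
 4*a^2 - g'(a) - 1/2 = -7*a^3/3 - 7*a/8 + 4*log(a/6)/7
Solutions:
 g(a) = C1 + 7*a^4/12 + 4*a^3/3 + 7*a^2/16 - 4*a*log(a)/7 + a/14 + 4*a*log(6)/7


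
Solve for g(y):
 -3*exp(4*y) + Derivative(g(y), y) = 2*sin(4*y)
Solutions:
 g(y) = C1 + 3*exp(4*y)/4 - cos(4*y)/2


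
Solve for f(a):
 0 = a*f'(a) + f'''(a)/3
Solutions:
 f(a) = C1 + Integral(C2*airyai(-3^(1/3)*a) + C3*airybi(-3^(1/3)*a), a)


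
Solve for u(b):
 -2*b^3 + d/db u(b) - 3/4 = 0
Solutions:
 u(b) = C1 + b^4/2 + 3*b/4


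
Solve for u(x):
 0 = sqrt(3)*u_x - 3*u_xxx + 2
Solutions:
 u(x) = C1 + C2*exp(-3^(3/4)*x/3) + C3*exp(3^(3/4)*x/3) - 2*sqrt(3)*x/3


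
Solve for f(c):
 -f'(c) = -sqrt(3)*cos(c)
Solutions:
 f(c) = C1 + sqrt(3)*sin(c)


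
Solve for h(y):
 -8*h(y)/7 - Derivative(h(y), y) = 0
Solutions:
 h(y) = C1*exp(-8*y/7)


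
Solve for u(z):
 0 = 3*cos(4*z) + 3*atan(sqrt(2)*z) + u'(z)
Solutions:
 u(z) = C1 - 3*z*atan(sqrt(2)*z) + 3*sqrt(2)*log(2*z^2 + 1)/4 - 3*sin(4*z)/4


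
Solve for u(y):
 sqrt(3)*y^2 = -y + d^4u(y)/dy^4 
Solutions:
 u(y) = C1 + C2*y + C3*y^2 + C4*y^3 + sqrt(3)*y^6/360 + y^5/120


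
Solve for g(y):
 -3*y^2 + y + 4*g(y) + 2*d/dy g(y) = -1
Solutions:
 g(y) = C1*exp(-2*y) + 3*y^2/4 - y + 1/4


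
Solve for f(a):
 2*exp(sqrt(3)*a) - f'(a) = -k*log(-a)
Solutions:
 f(a) = C1 + a*k*log(-a) - a*k + 2*sqrt(3)*exp(sqrt(3)*a)/3


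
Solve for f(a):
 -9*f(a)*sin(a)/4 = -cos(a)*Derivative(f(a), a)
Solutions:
 f(a) = C1/cos(a)^(9/4)


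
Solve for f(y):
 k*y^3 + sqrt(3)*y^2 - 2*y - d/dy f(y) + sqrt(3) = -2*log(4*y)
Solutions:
 f(y) = C1 + k*y^4/4 + sqrt(3)*y^3/3 - y^2 + 2*y*log(y) - 2*y + sqrt(3)*y + y*log(16)


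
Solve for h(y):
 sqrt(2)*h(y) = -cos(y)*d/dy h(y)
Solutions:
 h(y) = C1*(sin(y) - 1)^(sqrt(2)/2)/(sin(y) + 1)^(sqrt(2)/2)


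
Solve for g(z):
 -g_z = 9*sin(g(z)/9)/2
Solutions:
 9*z/2 + 9*log(cos(g(z)/9) - 1)/2 - 9*log(cos(g(z)/9) + 1)/2 = C1


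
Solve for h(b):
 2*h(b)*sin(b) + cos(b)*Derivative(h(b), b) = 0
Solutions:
 h(b) = C1*cos(b)^2


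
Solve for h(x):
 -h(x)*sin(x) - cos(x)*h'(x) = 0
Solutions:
 h(x) = C1*cos(x)


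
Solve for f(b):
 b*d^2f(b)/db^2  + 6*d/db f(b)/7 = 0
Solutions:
 f(b) = C1 + C2*b^(1/7)


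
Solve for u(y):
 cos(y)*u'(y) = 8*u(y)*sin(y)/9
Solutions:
 u(y) = C1/cos(y)^(8/9)


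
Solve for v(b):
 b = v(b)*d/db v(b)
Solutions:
 v(b) = -sqrt(C1 + b^2)
 v(b) = sqrt(C1 + b^2)


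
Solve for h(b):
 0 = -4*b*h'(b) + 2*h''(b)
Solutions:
 h(b) = C1 + C2*erfi(b)


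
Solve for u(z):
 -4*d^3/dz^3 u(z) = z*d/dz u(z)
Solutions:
 u(z) = C1 + Integral(C2*airyai(-2^(1/3)*z/2) + C3*airybi(-2^(1/3)*z/2), z)


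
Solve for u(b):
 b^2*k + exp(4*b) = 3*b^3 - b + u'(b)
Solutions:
 u(b) = C1 - 3*b^4/4 + b^3*k/3 + b^2/2 + exp(4*b)/4


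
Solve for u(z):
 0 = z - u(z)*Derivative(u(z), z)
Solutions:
 u(z) = -sqrt(C1 + z^2)
 u(z) = sqrt(C1 + z^2)


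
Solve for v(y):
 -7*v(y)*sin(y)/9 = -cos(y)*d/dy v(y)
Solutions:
 v(y) = C1/cos(y)^(7/9)


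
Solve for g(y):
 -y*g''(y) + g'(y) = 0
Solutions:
 g(y) = C1 + C2*y^2


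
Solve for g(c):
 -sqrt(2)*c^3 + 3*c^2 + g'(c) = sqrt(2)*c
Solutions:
 g(c) = C1 + sqrt(2)*c^4/4 - c^3 + sqrt(2)*c^2/2


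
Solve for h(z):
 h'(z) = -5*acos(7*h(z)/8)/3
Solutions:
 Integral(1/acos(7*_y/8), (_y, h(z))) = C1 - 5*z/3


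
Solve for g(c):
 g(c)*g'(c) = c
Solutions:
 g(c) = -sqrt(C1 + c^2)
 g(c) = sqrt(C1 + c^2)


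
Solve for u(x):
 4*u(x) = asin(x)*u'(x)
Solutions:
 u(x) = C1*exp(4*Integral(1/asin(x), x))


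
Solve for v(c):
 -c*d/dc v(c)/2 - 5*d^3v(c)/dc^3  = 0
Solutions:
 v(c) = C1 + Integral(C2*airyai(-10^(2/3)*c/10) + C3*airybi(-10^(2/3)*c/10), c)


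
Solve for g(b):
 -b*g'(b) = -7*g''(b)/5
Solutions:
 g(b) = C1 + C2*erfi(sqrt(70)*b/14)


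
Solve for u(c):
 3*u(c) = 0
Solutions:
 u(c) = 0


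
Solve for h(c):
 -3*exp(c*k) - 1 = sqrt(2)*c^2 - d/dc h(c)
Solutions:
 h(c) = C1 + sqrt(2)*c^3/3 + c + 3*exp(c*k)/k


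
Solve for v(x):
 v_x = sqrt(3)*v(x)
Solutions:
 v(x) = C1*exp(sqrt(3)*x)


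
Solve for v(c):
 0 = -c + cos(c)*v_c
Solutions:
 v(c) = C1 + Integral(c/cos(c), c)


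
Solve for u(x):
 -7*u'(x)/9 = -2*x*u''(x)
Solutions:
 u(x) = C1 + C2*x^(25/18)


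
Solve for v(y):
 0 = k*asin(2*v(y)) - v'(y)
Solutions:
 Integral(1/asin(2*_y), (_y, v(y))) = C1 + k*y


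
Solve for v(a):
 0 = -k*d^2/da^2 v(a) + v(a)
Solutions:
 v(a) = C1*exp(-a*sqrt(1/k)) + C2*exp(a*sqrt(1/k))


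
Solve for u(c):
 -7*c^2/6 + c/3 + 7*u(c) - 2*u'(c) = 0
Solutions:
 u(c) = C1*exp(7*c/2) + c^2/6 + c/21 + 2/147


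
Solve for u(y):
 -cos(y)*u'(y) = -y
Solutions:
 u(y) = C1 + Integral(y/cos(y), y)


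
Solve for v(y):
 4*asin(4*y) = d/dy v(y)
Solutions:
 v(y) = C1 + 4*y*asin(4*y) + sqrt(1 - 16*y^2)


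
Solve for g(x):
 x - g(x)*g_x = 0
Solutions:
 g(x) = -sqrt(C1 + x^2)
 g(x) = sqrt(C1 + x^2)


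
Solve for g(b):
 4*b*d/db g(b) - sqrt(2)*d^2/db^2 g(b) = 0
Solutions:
 g(b) = C1 + C2*erfi(2^(1/4)*b)


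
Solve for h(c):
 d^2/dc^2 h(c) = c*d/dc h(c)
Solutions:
 h(c) = C1 + C2*erfi(sqrt(2)*c/2)


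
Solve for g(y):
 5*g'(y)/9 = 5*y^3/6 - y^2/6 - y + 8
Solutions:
 g(y) = C1 + 3*y^4/8 - y^3/10 - 9*y^2/10 + 72*y/5


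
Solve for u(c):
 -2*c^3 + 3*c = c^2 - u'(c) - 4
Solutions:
 u(c) = C1 + c^4/2 + c^3/3 - 3*c^2/2 - 4*c


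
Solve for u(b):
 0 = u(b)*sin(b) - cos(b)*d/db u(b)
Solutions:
 u(b) = C1/cos(b)


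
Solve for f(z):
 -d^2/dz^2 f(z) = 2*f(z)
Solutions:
 f(z) = C1*sin(sqrt(2)*z) + C2*cos(sqrt(2)*z)


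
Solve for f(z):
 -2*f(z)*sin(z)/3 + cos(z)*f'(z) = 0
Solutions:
 f(z) = C1/cos(z)^(2/3)


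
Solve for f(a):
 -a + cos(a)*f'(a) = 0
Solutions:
 f(a) = C1 + Integral(a/cos(a), a)


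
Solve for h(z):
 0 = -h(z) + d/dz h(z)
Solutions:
 h(z) = C1*exp(z)


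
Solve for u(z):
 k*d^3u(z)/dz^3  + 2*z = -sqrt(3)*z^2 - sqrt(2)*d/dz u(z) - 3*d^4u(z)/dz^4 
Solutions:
 u(z) = C1 + C2*exp(-z*(2*2^(1/3)*k^2/(2*k^3 + sqrt(-4*k^6 + (2*k^3 + 243*sqrt(2))^2) + 243*sqrt(2))^(1/3) + 2*k + 2^(2/3)*(2*k^3 + sqrt(-4*k^6 + (2*k^3 + 243*sqrt(2))^2) + 243*sqrt(2))^(1/3))/18) + C3*exp(z*(-8*2^(1/3)*k^2/((-1 + sqrt(3)*I)*(2*k^3 + sqrt(-4*k^6 + (2*k^3 + 243*sqrt(2))^2) + 243*sqrt(2))^(1/3)) - 4*k + 2^(2/3)*(2*k^3 + sqrt(-4*k^6 + (2*k^3 + 243*sqrt(2))^2) + 243*sqrt(2))^(1/3) - 2^(2/3)*sqrt(3)*I*(2*k^3 + sqrt(-4*k^6 + (2*k^3 + 243*sqrt(2))^2) + 243*sqrt(2))^(1/3))/36) + C4*exp(z*(8*2^(1/3)*k^2/((1 + sqrt(3)*I)*(2*k^3 + sqrt(-4*k^6 + (2*k^3 + 243*sqrt(2))^2) + 243*sqrt(2))^(1/3)) - 4*k + 2^(2/3)*(2*k^3 + sqrt(-4*k^6 + (2*k^3 + 243*sqrt(2))^2) + 243*sqrt(2))^(1/3) + 2^(2/3)*sqrt(3)*I*(2*k^3 + sqrt(-4*k^6 + (2*k^3 + 243*sqrt(2))^2) + 243*sqrt(2))^(1/3))/36) + sqrt(3)*k*z - sqrt(6)*z^3/6 - sqrt(2)*z^2/2


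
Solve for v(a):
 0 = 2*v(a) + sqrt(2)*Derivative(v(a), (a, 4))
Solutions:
 v(a) = (C1*sin(2^(5/8)*a/2) + C2*cos(2^(5/8)*a/2))*exp(-2^(5/8)*a/2) + (C3*sin(2^(5/8)*a/2) + C4*cos(2^(5/8)*a/2))*exp(2^(5/8)*a/2)


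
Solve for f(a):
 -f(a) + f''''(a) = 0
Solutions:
 f(a) = C1*exp(-a) + C2*exp(a) + C3*sin(a) + C4*cos(a)


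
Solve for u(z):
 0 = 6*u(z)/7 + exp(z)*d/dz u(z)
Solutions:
 u(z) = C1*exp(6*exp(-z)/7)


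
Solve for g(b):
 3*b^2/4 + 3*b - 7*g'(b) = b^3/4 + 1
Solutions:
 g(b) = C1 - b^4/112 + b^3/28 + 3*b^2/14 - b/7


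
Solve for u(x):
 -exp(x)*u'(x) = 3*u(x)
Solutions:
 u(x) = C1*exp(3*exp(-x))


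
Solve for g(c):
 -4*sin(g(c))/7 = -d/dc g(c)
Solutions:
 -4*c/7 + log(cos(g(c)) - 1)/2 - log(cos(g(c)) + 1)/2 = C1


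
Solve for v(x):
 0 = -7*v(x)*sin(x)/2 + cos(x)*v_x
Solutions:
 v(x) = C1/cos(x)^(7/2)


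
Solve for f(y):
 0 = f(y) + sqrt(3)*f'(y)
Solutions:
 f(y) = C1*exp(-sqrt(3)*y/3)


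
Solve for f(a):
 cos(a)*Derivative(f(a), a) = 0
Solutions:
 f(a) = C1


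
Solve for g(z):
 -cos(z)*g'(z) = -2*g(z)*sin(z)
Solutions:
 g(z) = C1/cos(z)^2


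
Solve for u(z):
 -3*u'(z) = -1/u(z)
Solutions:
 u(z) = -sqrt(C1 + 6*z)/3
 u(z) = sqrt(C1 + 6*z)/3


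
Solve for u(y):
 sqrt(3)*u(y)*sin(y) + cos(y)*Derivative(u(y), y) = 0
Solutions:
 u(y) = C1*cos(y)^(sqrt(3))


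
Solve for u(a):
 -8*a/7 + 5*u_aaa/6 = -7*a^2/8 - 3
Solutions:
 u(a) = C1 + C2*a + C3*a^2 - 7*a^5/400 + 2*a^4/35 - 3*a^3/5


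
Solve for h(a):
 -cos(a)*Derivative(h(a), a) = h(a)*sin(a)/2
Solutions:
 h(a) = C1*sqrt(cos(a))


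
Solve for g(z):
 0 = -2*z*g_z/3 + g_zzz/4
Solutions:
 g(z) = C1 + Integral(C2*airyai(2*3^(2/3)*z/3) + C3*airybi(2*3^(2/3)*z/3), z)


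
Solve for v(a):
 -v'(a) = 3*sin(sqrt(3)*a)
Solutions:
 v(a) = C1 + sqrt(3)*cos(sqrt(3)*a)


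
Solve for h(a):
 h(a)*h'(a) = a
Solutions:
 h(a) = -sqrt(C1 + a^2)
 h(a) = sqrt(C1 + a^2)


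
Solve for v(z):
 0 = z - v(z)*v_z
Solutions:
 v(z) = -sqrt(C1 + z^2)
 v(z) = sqrt(C1 + z^2)


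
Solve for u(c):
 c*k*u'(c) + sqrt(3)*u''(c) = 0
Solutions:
 u(c) = Piecewise((-sqrt(2)*3^(1/4)*sqrt(pi)*C1*erf(sqrt(2)*3^(3/4)*c*sqrt(k)/6)/(2*sqrt(k)) - C2, (k > 0) | (k < 0)), (-C1*c - C2, True))


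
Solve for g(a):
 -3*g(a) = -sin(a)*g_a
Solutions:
 g(a) = C1*(cos(a) - 1)^(3/2)/(cos(a) + 1)^(3/2)


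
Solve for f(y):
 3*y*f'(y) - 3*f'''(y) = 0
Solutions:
 f(y) = C1 + Integral(C2*airyai(y) + C3*airybi(y), y)


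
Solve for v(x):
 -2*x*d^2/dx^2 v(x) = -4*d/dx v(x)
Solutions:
 v(x) = C1 + C2*x^3


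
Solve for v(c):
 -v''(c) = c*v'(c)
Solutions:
 v(c) = C1 + C2*erf(sqrt(2)*c/2)


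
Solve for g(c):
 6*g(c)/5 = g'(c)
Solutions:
 g(c) = C1*exp(6*c/5)


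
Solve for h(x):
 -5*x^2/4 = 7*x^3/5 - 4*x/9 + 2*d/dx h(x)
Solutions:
 h(x) = C1 - 7*x^4/40 - 5*x^3/24 + x^2/9


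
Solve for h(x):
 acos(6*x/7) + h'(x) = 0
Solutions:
 h(x) = C1 - x*acos(6*x/7) + sqrt(49 - 36*x^2)/6


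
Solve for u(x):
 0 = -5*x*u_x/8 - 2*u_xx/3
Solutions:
 u(x) = C1 + C2*erf(sqrt(30)*x/8)


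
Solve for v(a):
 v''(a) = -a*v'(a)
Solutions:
 v(a) = C1 + C2*erf(sqrt(2)*a/2)


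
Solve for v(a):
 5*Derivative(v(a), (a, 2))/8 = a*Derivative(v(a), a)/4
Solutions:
 v(a) = C1 + C2*erfi(sqrt(5)*a/5)


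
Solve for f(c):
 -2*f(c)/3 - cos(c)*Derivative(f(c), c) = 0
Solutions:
 f(c) = C1*(sin(c) - 1)^(1/3)/(sin(c) + 1)^(1/3)


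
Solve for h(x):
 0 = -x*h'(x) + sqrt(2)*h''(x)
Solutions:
 h(x) = C1 + C2*erfi(2^(1/4)*x/2)


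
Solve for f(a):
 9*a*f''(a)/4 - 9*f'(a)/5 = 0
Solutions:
 f(a) = C1 + C2*a^(9/5)


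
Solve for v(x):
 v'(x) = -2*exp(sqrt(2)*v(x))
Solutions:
 v(x) = sqrt(2)*(2*log(1/(C1 + 2*x)) - log(2))/4


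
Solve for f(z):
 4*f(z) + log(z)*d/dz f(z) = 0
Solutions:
 f(z) = C1*exp(-4*li(z))


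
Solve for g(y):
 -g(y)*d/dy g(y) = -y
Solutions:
 g(y) = -sqrt(C1 + y^2)
 g(y) = sqrt(C1 + y^2)
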